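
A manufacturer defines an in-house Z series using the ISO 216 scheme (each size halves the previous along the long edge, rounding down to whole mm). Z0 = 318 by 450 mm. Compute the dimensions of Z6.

Z1: ⌊450/2⌋ × 318 = 225 × 318 mm
Z2: ⌊318/2⌋ × 225 = 159 × 225 mm
Z3: ⌊225/2⌋ × 159 = 112 × 159 mm
Z4: ⌊159/2⌋ × 112 = 79 × 112 mm
Z5: ⌊112/2⌋ × 79 = 56 × 79 mm
Z6: ⌊79/2⌋ × 56 = 39 × 56 mm

39 × 56 mm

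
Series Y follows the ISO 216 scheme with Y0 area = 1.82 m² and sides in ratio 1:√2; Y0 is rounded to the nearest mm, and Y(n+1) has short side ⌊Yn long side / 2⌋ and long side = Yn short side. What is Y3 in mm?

401 × 567 mm

Let Y0's short side be w mm. w · w√2 = 1.82 m² = 1,820,000 mm², so w ≈ 1134.4 mm and w√2 ≈ 1604.3 mm → Y0 = 1134 × 1604 mm.
Y1: ⌊1604/2⌋ × 1134 = 802 × 1134 mm
Y2: ⌊1134/2⌋ × 802 = 567 × 802 mm
Y3: ⌊802/2⌋ × 567 = 401 × 567 mm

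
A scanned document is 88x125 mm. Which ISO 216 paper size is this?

B7 (88 × 125 mm)

Aspect ratio 125/88 ≈ 1.420 — close to the ISO √2 ≈ 1.414.
In the B-series (B0 = 1000 × 1414 mm): B7 = 88 × 125 mm.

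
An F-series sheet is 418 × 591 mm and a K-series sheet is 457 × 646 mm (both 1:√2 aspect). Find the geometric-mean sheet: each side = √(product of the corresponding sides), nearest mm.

Short side: √(418 · 457) = √191026 ≈ 437.1 → 437 mm
Long side: √(591 · 646) = √381786 ≈ 617.9 → 618 mm

437 × 618 mm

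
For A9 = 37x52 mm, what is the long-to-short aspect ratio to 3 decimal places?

52 / 37 = 1.405
ISO 216 targets √2 ≈ 1.414; the -0.009 deviation is from mm rounding.

1.405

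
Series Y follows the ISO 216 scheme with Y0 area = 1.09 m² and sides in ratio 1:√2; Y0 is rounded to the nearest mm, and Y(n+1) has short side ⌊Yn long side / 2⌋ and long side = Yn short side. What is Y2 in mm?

Let Y0's short side be w mm. w · w√2 = 1.09 m² = 1,090,000 mm², so w ≈ 877.9 mm and w√2 ≈ 1241.6 mm → Y0 = 878 × 1242 mm.
Y1: ⌊1242/2⌋ × 878 = 621 × 878 mm
Y2: ⌊878/2⌋ × 621 = 439 × 621 mm

439 × 621 mm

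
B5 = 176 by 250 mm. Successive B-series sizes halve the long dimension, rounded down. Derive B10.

31 × 44 mm

B6: ⌊250/2⌋ × 176 = 125 × 176 mm
B7: ⌊176/2⌋ × 125 = 88 × 125 mm
B8: ⌊125/2⌋ × 88 = 62 × 88 mm
B9: ⌊88/2⌋ × 62 = 44 × 62 mm
B10: ⌊62/2⌋ × 44 = 31 × 44 mm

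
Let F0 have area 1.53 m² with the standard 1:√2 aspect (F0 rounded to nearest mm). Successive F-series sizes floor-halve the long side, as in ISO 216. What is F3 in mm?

Let F0's short side be w mm. w · w√2 = 1.53 m² = 1,530,000 mm², so w ≈ 1040.1 mm and w√2 ≈ 1471.0 mm → F0 = 1040 × 1471 mm.
F1: ⌊1471/2⌋ × 1040 = 735 × 1040 mm
F2: ⌊1040/2⌋ × 735 = 520 × 735 mm
F3: ⌊735/2⌋ × 520 = 367 × 520 mm

367 × 520 mm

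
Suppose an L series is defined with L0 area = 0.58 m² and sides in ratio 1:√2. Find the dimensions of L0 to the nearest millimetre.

Let the short side be w mm. Then w · w√2 = 0.58 m² = 580,000 mm².
w² = 580,000/√2, so w ≈ 640.4 mm; long side = w√2 ≈ 905.7 mm.

640 × 906 mm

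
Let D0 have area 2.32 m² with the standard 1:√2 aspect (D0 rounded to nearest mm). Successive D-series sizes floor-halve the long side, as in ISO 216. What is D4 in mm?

Let D0's short side be w mm. w · w√2 = 2.32 m² = 2,320,000 mm², so w ≈ 1280.8 mm and w√2 ≈ 1811.3 mm → D0 = 1281 × 1811 mm.
D1: ⌊1811/2⌋ × 1281 = 905 × 1281 mm
D2: ⌊1281/2⌋ × 905 = 640 × 905 mm
D3: ⌊905/2⌋ × 640 = 452 × 640 mm
D4: ⌊640/2⌋ × 452 = 320 × 452 mm

320 × 452 mm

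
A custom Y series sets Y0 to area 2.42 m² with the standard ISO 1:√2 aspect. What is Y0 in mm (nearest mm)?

Let the short side be w mm. Then w · w√2 = 2.42 m² = 2,420,000 mm².
w² = 2,420,000/√2, so w ≈ 1308.1 mm; long side = w√2 ≈ 1850.0 mm.

1308 × 1850 mm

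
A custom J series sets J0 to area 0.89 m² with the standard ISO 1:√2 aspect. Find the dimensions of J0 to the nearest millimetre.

Let the short side be w mm. Then w · w√2 = 0.89 m² = 890,000 mm².
w² = 890,000/√2, so w ≈ 793.3 mm; long side = w√2 ≈ 1121.9 mm.

793 × 1122 mm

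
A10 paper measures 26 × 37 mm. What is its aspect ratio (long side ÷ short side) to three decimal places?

1.423

37 / 26 = 1.423
ISO 216 targets √2 ≈ 1.414; the +0.009 deviation is from mm rounding.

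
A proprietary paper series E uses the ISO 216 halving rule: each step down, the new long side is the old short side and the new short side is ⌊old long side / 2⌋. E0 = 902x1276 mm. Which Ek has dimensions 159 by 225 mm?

E5

E0: 902 × 1276 mm
E1: 638 × 902 mm
E2: 451 × 638 mm
E3: 319 × 451 mm
E4: 225 × 319 mm
E5: 159 × 225 mm
E6: 112 × 159 mm
→ matches E5.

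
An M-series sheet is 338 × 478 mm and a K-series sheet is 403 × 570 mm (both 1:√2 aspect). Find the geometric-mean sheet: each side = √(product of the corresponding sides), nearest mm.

Short side: √(338 · 403) = √136214 ≈ 369.1 → 369 mm
Long side: √(478 · 570) = √272460 ≈ 522.0 → 522 mm

369 × 522 mm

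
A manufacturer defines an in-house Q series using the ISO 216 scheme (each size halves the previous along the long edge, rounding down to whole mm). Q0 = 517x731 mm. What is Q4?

129 × 182 mm

Q1: ⌊731/2⌋ × 517 = 365 × 517 mm
Q2: ⌊517/2⌋ × 365 = 258 × 365 mm
Q3: ⌊365/2⌋ × 258 = 182 × 258 mm
Q4: ⌊258/2⌋ × 182 = 129 × 182 mm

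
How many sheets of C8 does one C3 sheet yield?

32

Each ISO step halves the sheet: 1 × C3 → 2 × C4 → 4 × C5 → 8 × C6 → …
From C3 to C8 is 5 halving steps: 2^5 = 32.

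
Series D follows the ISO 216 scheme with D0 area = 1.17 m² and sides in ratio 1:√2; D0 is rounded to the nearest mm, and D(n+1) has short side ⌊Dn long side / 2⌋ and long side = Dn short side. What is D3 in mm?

Let D0's short side be w mm. w · w√2 = 1.17 m² = 1,170,000 mm², so w ≈ 909.6 mm and w√2 ≈ 1286.3 mm → D0 = 910 × 1286 mm.
D1: ⌊1286/2⌋ × 910 = 643 × 910 mm
D2: ⌊910/2⌋ × 643 = 455 × 643 mm
D3: ⌊643/2⌋ × 455 = 321 × 455 mm

321 × 455 mm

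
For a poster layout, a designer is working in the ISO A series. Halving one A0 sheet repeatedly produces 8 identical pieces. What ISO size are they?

8 = 2^3, so 3 halving steps.
A0 → A1 → … → A3 after 3 steps.

A3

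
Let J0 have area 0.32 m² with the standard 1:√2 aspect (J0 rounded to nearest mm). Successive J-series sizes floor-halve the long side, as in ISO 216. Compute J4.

119 × 168 mm

Let J0's short side be w mm. w · w√2 = 0.32 m² = 320,000 mm², so w ≈ 475.7 mm and w√2 ≈ 672.7 mm → J0 = 476 × 673 mm.
J1: ⌊673/2⌋ × 476 = 336 × 476 mm
J2: ⌊476/2⌋ × 336 = 238 × 336 mm
J3: ⌊336/2⌋ × 238 = 168 × 238 mm
J4: ⌊238/2⌋ × 168 = 119 × 168 mm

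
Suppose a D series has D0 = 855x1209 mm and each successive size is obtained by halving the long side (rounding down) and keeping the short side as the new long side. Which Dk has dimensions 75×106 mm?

D7

D0: 855 × 1209 mm
D1: 604 × 855 mm
D2: 427 × 604 mm
D3: 302 × 427 mm
D4: 213 × 302 mm
D5: 151 × 213 mm
D6: 106 × 151 mm
D7: 75 × 106 mm
D8: 53 × 75 mm
→ matches D7.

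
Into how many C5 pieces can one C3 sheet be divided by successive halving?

C3 = 324 × 458 mm; C5 = 162 × 229 mm.
Each halving step doubles the count; 2 steps from C3 to C5.
2^2 = 4.

4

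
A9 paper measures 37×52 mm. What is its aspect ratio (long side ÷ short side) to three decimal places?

1.405

52 / 37 = 1.405
ISO 216 targets √2 ≈ 1.414; the -0.009 deviation is from mm rounding.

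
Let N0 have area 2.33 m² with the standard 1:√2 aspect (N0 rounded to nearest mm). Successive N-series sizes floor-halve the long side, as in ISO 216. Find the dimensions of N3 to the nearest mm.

453 × 642 mm

Let N0's short side be w mm. w · w√2 = 2.33 m² = 2,330,000 mm², so w ≈ 1283.6 mm and w√2 ≈ 1815.2 mm → N0 = 1284 × 1815 mm.
N1: ⌊1815/2⌋ × 1284 = 907 × 1284 mm
N2: ⌊1284/2⌋ × 907 = 642 × 907 mm
N3: ⌊907/2⌋ × 642 = 453 × 642 mm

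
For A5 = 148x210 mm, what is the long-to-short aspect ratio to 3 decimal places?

1.419

210 / 148 = 1.419
ISO 216 targets √2 ≈ 1.414; the +0.005 deviation is from mm rounding.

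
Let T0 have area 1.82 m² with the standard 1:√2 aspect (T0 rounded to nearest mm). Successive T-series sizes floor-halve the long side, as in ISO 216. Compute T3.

401 × 567 mm

Let T0's short side be w mm. w · w√2 = 1.82 m² = 1,820,000 mm², so w ≈ 1134.4 mm and w√2 ≈ 1604.3 mm → T0 = 1134 × 1604 mm.
T1: ⌊1604/2⌋ × 1134 = 802 × 1134 mm
T2: ⌊1134/2⌋ × 802 = 567 × 802 mm
T3: ⌊802/2⌋ × 567 = 401 × 567 mm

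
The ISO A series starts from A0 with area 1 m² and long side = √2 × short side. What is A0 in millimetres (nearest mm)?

841 × 1189 mm

Let the short side be w mm. Then the long side is w√2 and w · w√2 = 10⁶ mm².
w² = 10⁶/√2, so w = 1000 / 2^(1/4) ≈ 840.9 mm; long side = 1000 · 2^(1/4) ≈ 1189.2 mm.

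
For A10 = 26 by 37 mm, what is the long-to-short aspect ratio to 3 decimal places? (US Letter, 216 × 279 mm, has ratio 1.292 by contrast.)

1.423

37 / 26 = 1.423
ISO 216 targets √2 ≈ 1.414; the +0.009 deviation is from mm rounding.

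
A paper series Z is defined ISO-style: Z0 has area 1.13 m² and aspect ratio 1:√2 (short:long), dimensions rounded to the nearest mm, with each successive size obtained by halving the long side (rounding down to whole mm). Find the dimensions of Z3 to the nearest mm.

316 × 447 mm

Let Z0's short side be w mm. w · w√2 = 1.13 m² = 1,130,000 mm², so w ≈ 893.9 mm and w√2 ≈ 1264.1 mm → Z0 = 894 × 1264 mm.
Z1: ⌊1264/2⌋ × 894 = 632 × 894 mm
Z2: ⌊894/2⌋ × 632 = 447 × 632 mm
Z3: ⌊632/2⌋ × 447 = 316 × 447 mm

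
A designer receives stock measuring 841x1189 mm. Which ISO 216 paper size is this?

Aspect ratio 1189/841 ≈ 1.414 — close to the ISO √2 ≈ 1.414.
In the A-series (A0 area = 1 m²): A0 = 841 × 1189 mm.

A0 (841 × 1189 mm)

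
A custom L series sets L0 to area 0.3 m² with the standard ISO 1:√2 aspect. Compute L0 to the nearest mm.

Let the short side be w mm. Then w · w√2 = 0.3 m² = 300,000 mm².
w² = 300,000/√2, so w ≈ 460.6 mm; long side = w√2 ≈ 651.4 mm.

461 × 651 mm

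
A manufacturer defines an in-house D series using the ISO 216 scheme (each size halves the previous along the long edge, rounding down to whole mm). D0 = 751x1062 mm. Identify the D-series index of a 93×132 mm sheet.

D6

D0: 751 × 1062 mm
D1: 531 × 751 mm
D2: 375 × 531 mm
D3: 265 × 375 mm
D4: 187 × 265 mm
D5: 132 × 187 mm
D6: 93 × 132 mm
D7: 66 × 93 mm
→ matches D6.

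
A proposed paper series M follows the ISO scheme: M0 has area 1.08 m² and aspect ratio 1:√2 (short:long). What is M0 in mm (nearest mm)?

Let the short side be w mm. Then w · w√2 = 1.08 m² = 1,080,000 mm².
w² = 1,080,000/√2, so w ≈ 873.9 mm; long side = w√2 ≈ 1235.9 mm.

874 × 1236 mm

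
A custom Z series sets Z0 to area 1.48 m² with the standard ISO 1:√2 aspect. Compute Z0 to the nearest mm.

1023 × 1447 mm

Let the short side be w mm. Then w · w√2 = 1.48 m² = 1,480,000 mm².
w² = 1,480,000/√2, so w ≈ 1023.0 mm; long side = w√2 ≈ 1446.7 mm.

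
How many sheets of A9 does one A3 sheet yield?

Each ISO step halves the sheet: 1 × A3 → 2 × A4 → 4 × A5 → 8 × A6 → …
From A3 to A9 is 6 halving steps: 2^6 = 64.

64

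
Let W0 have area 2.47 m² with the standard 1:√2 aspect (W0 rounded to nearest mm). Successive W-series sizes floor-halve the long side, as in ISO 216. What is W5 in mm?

Let W0's short side be w mm. w · w√2 = 2.47 m² = 2,470,000 mm², so w ≈ 1321.6 mm and w√2 ≈ 1869.0 mm → W0 = 1322 × 1869 mm.
W1: ⌊1869/2⌋ × 1322 = 934 × 1322 mm
W2: ⌊1322/2⌋ × 934 = 661 × 934 mm
W3: ⌊934/2⌋ × 661 = 467 × 661 mm
W4: ⌊661/2⌋ × 467 = 330 × 467 mm
W5: ⌊467/2⌋ × 330 = 233 × 330 mm

233 × 330 mm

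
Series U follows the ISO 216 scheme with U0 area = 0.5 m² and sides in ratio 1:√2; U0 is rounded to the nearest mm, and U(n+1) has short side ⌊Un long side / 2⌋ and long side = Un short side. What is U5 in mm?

105 × 148 mm

Let U0's short side be w mm. w · w√2 = 0.5 m² = 500,000 mm², so w ≈ 594.6 mm and w√2 ≈ 840.9 mm → U0 = 595 × 841 mm.
U1: ⌊841/2⌋ × 595 = 420 × 595 mm
U2: ⌊595/2⌋ × 420 = 297 × 420 mm
U3: ⌊420/2⌋ × 297 = 210 × 297 mm
U4: ⌊297/2⌋ × 210 = 148 × 210 mm
U5: ⌊210/2⌋ × 148 = 105 × 148 mm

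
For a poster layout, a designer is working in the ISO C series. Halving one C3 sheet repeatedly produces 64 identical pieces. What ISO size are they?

64 = 2^6, so 6 halving steps.
C3 → C4 → … → C9 after 6 steps.

C9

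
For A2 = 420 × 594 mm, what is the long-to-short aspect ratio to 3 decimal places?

594 / 420 = 1.414
Matches √2 ≈ 1.414 — the ISO 216 defining ratio.

1.414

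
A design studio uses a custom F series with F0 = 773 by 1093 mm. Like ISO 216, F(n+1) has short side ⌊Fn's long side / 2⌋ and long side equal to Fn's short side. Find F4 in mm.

193 × 273 mm

F1: ⌊1093/2⌋ × 773 = 546 × 773 mm
F2: ⌊773/2⌋ × 546 = 386 × 546 mm
F3: ⌊546/2⌋ × 386 = 273 × 386 mm
F4: ⌊386/2⌋ × 273 = 193 × 273 mm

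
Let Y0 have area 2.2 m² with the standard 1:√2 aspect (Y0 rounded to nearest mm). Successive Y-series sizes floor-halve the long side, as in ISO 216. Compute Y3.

Let Y0's short side be w mm. w · w√2 = 2.2 m² = 2,200,000 mm², so w ≈ 1247.3 mm and w√2 ≈ 1763.9 mm → Y0 = 1247 × 1764 mm.
Y1: ⌊1764/2⌋ × 1247 = 882 × 1247 mm
Y2: ⌊1247/2⌋ × 882 = 623 × 882 mm
Y3: ⌊882/2⌋ × 623 = 441 × 623 mm

441 × 623 mm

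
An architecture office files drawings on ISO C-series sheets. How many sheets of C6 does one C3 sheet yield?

Each ISO step halves the sheet: 1 × C3 → 2 × C4 → 4 × C5 → 8 × C6
From C3 to C6 is 3 halving steps: 2^3 = 8.

8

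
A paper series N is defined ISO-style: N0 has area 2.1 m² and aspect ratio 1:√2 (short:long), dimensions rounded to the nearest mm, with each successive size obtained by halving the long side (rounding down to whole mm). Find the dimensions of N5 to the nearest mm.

Let N0's short side be w mm. w · w√2 = 2.1 m² = 2,100,000 mm², so w ≈ 1218.6 mm and w√2 ≈ 1723.3 mm → N0 = 1219 × 1723 mm.
N1: ⌊1723/2⌋ × 1219 = 861 × 1219 mm
N2: ⌊1219/2⌋ × 861 = 609 × 861 mm
N3: ⌊861/2⌋ × 609 = 430 × 609 mm
N4: ⌊609/2⌋ × 430 = 304 × 430 mm
N5: ⌊430/2⌋ × 304 = 215 × 304 mm

215 × 304 mm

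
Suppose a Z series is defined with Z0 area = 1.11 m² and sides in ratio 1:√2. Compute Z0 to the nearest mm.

886 × 1253 mm

Let the short side be w mm. Then w · w√2 = 1.11 m² = 1,110,000 mm².
w² = 1,110,000/√2, so w ≈ 885.9 mm; long side = w√2 ≈ 1252.9 mm.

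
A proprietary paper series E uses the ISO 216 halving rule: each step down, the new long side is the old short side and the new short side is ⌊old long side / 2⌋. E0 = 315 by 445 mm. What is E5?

55 × 78 mm

E1: ⌊445/2⌋ × 315 = 222 × 315 mm
E2: ⌊315/2⌋ × 222 = 157 × 222 mm
E3: ⌊222/2⌋ × 157 = 111 × 157 mm
E4: ⌊157/2⌋ × 111 = 78 × 111 mm
E5: ⌊111/2⌋ × 78 = 55 × 78 mm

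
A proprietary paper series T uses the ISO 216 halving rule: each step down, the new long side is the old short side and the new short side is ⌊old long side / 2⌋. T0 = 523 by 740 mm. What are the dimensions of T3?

185 × 261 mm

T1: ⌊740/2⌋ × 523 = 370 × 523 mm
T2: ⌊523/2⌋ × 370 = 261 × 370 mm
T3: ⌊370/2⌋ × 261 = 185 × 261 mm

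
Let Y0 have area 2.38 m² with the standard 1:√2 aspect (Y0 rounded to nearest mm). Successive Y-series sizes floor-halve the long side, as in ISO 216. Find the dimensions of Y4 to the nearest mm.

Let Y0's short side be w mm. w · w√2 = 2.38 m² = 2,380,000 mm², so w ≈ 1297.3 mm and w√2 ≈ 1834.6 mm → Y0 = 1297 × 1835 mm.
Y1: ⌊1835/2⌋ × 1297 = 917 × 1297 mm
Y2: ⌊1297/2⌋ × 917 = 648 × 917 mm
Y3: ⌊917/2⌋ × 648 = 458 × 648 mm
Y4: ⌊648/2⌋ × 458 = 324 × 458 mm

324 × 458 mm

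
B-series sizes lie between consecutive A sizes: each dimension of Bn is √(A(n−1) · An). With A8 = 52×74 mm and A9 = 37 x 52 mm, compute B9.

44 × 62 mm

Short side: √(52 · 37) = √1924 ≈ 43.9 → 44 mm
Long side: √(74 · 52) = √3848 ≈ 62.0 → 62 mm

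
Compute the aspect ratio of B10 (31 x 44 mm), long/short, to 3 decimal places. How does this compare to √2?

44 / 31 = 1.419
ISO 216 targets √2 ≈ 1.414; the +0.005 deviation is from mm rounding.

1.419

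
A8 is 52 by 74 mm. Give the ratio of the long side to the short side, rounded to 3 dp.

74 / 52 = 1.423
ISO 216 targets √2 ≈ 1.414; the +0.009 deviation is from mm rounding.

1.423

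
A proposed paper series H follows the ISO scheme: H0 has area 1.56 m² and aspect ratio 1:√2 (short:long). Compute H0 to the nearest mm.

1050 × 1485 mm

Let the short side be w mm. Then w · w√2 = 1.56 m² = 1,560,000 mm².
w² = 1,560,000/√2, so w ≈ 1050.3 mm; long side = w√2 ≈ 1485.3 mm.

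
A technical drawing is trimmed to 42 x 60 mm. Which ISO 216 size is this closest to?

B9 (44 × 62 mm)

Aspect ratio 60/42 ≈ 1.429 — close to the ISO √2 ≈ 1.414.
In the B-series (B0 = 1000 × 1414 mm): B9 = 44 × 62 mm.
Off by 4 mm total — nearest standard size.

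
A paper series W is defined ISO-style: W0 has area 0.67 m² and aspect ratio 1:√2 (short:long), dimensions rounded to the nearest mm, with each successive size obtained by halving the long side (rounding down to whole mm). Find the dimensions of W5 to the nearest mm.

121 × 172 mm

Let W0's short side be w mm. w · w√2 = 0.67 m² = 670,000 mm², so w ≈ 688.3 mm and w√2 ≈ 973.4 mm → W0 = 688 × 973 mm.
W1: ⌊973/2⌋ × 688 = 486 × 688 mm
W2: ⌊688/2⌋ × 486 = 344 × 486 mm
W3: ⌊486/2⌋ × 344 = 243 × 344 mm
W4: ⌊344/2⌋ × 243 = 172 × 243 mm
W5: ⌊243/2⌋ × 172 = 121 × 172 mm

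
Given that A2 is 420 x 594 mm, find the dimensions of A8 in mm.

52 × 74 mm

A3: ⌊594/2⌋ × 420 = 297 × 420 mm
A4: ⌊420/2⌋ × 297 = 210 × 297 mm
A5: ⌊297/2⌋ × 210 = 148 × 210 mm
A6: ⌊210/2⌋ × 148 = 105 × 148 mm
A7: ⌊148/2⌋ × 105 = 74 × 105 mm
A8: ⌊105/2⌋ × 74 = 52 × 74 mm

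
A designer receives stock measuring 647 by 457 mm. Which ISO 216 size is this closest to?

Aspect ratio 647/457 ≈ 1.416 — close to the ISO √2 ≈ 1.414.
In the C-series (envelope sizes, between A and B): C2 = 458 × 648 mm.
Off by 2 mm total — nearest standard size.

C2 (458 × 648 mm)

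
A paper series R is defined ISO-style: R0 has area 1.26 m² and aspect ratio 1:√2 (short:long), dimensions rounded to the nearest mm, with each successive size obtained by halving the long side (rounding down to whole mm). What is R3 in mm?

333 × 472 mm

Let R0's short side be w mm. w · w√2 = 1.26 m² = 1,260,000 mm², so w ≈ 943.9 mm and w√2 ≈ 1334.9 mm → R0 = 944 × 1335 mm.
R1: ⌊1335/2⌋ × 944 = 667 × 944 mm
R2: ⌊944/2⌋ × 667 = 472 × 667 mm
R3: ⌊667/2⌋ × 472 = 333 × 472 mm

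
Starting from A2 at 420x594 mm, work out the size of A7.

74 × 105 mm

A3: ⌊594/2⌋ × 420 = 297 × 420 mm
A4: ⌊420/2⌋ × 297 = 210 × 297 mm
A5: ⌊297/2⌋ × 210 = 148 × 210 mm
A6: ⌊210/2⌋ × 148 = 105 × 148 mm
A7: ⌊148/2⌋ × 105 = 74 × 105 mm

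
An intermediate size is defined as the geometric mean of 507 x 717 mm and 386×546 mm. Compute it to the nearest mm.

442 × 626 mm

Short side: √(507 · 386) = √195702 ≈ 442.4 → 442 mm
Long side: √(717 · 546) = √391482 ≈ 625.7 → 626 mm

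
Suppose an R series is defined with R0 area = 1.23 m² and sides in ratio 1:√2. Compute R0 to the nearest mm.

933 × 1319 mm

Let the short side be w mm. Then w · w√2 = 1.23 m² = 1,230,000 mm².
w² = 1,230,000/√2, so w ≈ 932.6 mm; long side = w√2 ≈ 1318.9 mm.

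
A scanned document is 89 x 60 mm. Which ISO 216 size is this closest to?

B8 (62 × 88 mm)

Aspect ratio 89/60 ≈ 1.483 (ISO target is √2 ≈ 1.414).
In the B-series (B0 = 1000 × 1414 mm): B8 = 62 × 88 mm.
Off by 3 mm total — nearest standard size.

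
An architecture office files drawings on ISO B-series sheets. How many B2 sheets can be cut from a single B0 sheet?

4

Each ISO step halves the sheet: 1 × B0 → 2 × B1 → 4 × B2
From B0 to B2 is 2 halving steps: 2^2 = 4.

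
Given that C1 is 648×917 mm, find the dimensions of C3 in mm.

C2: ⌊917/2⌋ × 648 = 458 × 648 mm
C3: ⌊648/2⌋ × 458 = 324 × 458 mm

324 × 458 mm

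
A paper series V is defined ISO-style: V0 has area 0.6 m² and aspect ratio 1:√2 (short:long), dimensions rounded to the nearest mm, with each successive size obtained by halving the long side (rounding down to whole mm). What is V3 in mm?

230 × 325 mm

Let V0's short side be w mm. w · w√2 = 0.6 m² = 600,000 mm², so w ≈ 651.4 mm and w√2 ≈ 921.2 mm → V0 = 651 × 921 mm.
V1: ⌊921/2⌋ × 651 = 460 × 651 mm
V2: ⌊651/2⌋ × 460 = 325 × 460 mm
V3: ⌊460/2⌋ × 325 = 230 × 325 mm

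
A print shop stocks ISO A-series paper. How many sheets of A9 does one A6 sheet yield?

8

A6 = 105 × 148 mm; A9 = 37 × 52 mm.
Each halving step doubles the count; 3 steps from A6 to A9.
2^3 = 8.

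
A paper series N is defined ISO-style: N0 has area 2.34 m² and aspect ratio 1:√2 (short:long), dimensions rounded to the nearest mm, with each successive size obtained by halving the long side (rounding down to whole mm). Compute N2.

Let N0's short side be w mm. w · w√2 = 2.34 m² = 2,340,000 mm², so w ≈ 1286.3 mm and w√2 ≈ 1819.1 mm → N0 = 1286 × 1819 mm.
N1: ⌊1819/2⌋ × 1286 = 909 × 1286 mm
N2: ⌊1286/2⌋ × 909 = 643 × 909 mm

643 × 909 mm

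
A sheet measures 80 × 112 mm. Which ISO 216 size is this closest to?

Aspect ratio 112/80 ≈ 1.400 — close to the ISO √2 ≈ 1.414.
In the C-series (envelope sizes, between A and B): C7 = 81 × 114 mm.
Off by 3 mm total — nearest standard size.

C7 (81 × 114 mm)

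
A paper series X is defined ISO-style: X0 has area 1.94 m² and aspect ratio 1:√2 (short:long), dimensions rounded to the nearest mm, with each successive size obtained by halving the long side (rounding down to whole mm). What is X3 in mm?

Let X0's short side be w mm. w · w√2 = 1.94 m² = 1,940,000 mm², so w ≈ 1171.2 mm and w√2 ≈ 1656.4 mm → X0 = 1171 × 1656 mm.
X1: ⌊1656/2⌋ × 1171 = 828 × 1171 mm
X2: ⌊1171/2⌋ × 828 = 585 × 828 mm
X3: ⌊828/2⌋ × 585 = 414 × 585 mm

414 × 585 mm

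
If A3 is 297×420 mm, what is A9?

37 × 52 mm

A4: ⌊420/2⌋ × 297 = 210 × 297 mm
A5: ⌊297/2⌋ × 210 = 148 × 210 mm
A6: ⌊210/2⌋ × 148 = 105 × 148 mm
A7: ⌊148/2⌋ × 105 = 74 × 105 mm
A8: ⌊105/2⌋ × 74 = 52 × 74 mm
A9: ⌊74/2⌋ × 52 = 37 × 52 mm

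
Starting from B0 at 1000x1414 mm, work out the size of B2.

500 × 707 mm

B1: ⌊1414/2⌋ × 1000 = 707 × 1000 mm
B2: ⌊1000/2⌋ × 707 = 500 × 707 mm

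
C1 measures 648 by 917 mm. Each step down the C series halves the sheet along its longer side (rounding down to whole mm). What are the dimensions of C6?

C2: ⌊917/2⌋ × 648 = 458 × 648 mm
C3: ⌊648/2⌋ × 458 = 324 × 458 mm
C4: ⌊458/2⌋ × 324 = 229 × 324 mm
C5: ⌊324/2⌋ × 229 = 162 × 229 mm
C6: ⌊229/2⌋ × 162 = 114 × 162 mm

114 × 162 mm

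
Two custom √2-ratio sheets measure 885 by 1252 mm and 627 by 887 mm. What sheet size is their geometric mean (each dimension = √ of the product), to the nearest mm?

745 × 1054 mm

Short side: √(885 · 627) = √554895 ≈ 744.9 → 745 mm
Long side: √(1252 · 887) = √1110524 ≈ 1053.8 → 1054 mm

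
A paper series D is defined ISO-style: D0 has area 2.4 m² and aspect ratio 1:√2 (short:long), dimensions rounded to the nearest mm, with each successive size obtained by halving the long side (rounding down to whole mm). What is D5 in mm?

Let D0's short side be w mm. w · w√2 = 2.4 m² = 2,400,000 mm², so w ≈ 1302.7 mm and w√2 ≈ 1842.3 mm → D0 = 1303 × 1842 mm.
D1: ⌊1842/2⌋ × 1303 = 921 × 1303 mm
D2: ⌊1303/2⌋ × 921 = 651 × 921 mm
D3: ⌊921/2⌋ × 651 = 460 × 651 mm
D4: ⌊651/2⌋ × 460 = 325 × 460 mm
D5: ⌊460/2⌋ × 325 = 230 × 325 mm

230 × 325 mm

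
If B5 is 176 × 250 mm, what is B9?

B6: ⌊250/2⌋ × 176 = 125 × 176 mm
B7: ⌊176/2⌋ × 125 = 88 × 125 mm
B8: ⌊125/2⌋ × 88 = 62 × 88 mm
B9: ⌊88/2⌋ × 62 = 44 × 62 mm

44 × 62 mm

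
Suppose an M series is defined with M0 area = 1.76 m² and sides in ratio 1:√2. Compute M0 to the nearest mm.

Let the short side be w mm. Then w · w√2 = 1.76 m² = 1,760,000 mm².
w² = 1,760,000/√2, so w ≈ 1115.6 mm; long side = w√2 ≈ 1577.7 mm.

1116 × 1578 mm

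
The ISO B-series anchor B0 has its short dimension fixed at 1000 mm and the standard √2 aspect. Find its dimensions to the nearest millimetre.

Short side = 1000 mm; long side = 1000√2 ≈ 1414.2 mm.

1000 × 1414 mm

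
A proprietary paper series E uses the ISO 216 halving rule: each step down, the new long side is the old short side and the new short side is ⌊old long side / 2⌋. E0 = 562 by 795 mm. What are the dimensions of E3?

198 × 281 mm

E1: ⌊795/2⌋ × 562 = 397 × 562 mm
E2: ⌊562/2⌋ × 397 = 281 × 397 mm
E3: ⌊397/2⌋ × 281 = 198 × 281 mm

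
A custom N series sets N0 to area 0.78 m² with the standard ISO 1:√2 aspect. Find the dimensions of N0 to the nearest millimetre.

Let the short side be w mm. Then w · w√2 = 0.78 m² = 780,000 mm².
w² = 780,000/√2, so w ≈ 742.7 mm; long side = w√2 ≈ 1050.3 mm.

743 × 1050 mm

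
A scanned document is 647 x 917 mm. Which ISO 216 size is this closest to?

C1 (648 × 917 mm)

Aspect ratio 917/647 ≈ 1.417 — close to the ISO √2 ≈ 1.414.
In the C-series (envelope sizes, between A and B): C1 = 648 × 917 mm.
Off by 1 mm total — nearest standard size.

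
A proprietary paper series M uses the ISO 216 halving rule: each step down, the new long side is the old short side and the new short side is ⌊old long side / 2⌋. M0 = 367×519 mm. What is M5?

64 × 91 mm

M1: ⌊519/2⌋ × 367 = 259 × 367 mm
M2: ⌊367/2⌋ × 259 = 183 × 259 mm
M3: ⌊259/2⌋ × 183 = 129 × 183 mm
M4: ⌊183/2⌋ × 129 = 91 × 129 mm
M5: ⌊129/2⌋ × 91 = 64 × 91 mm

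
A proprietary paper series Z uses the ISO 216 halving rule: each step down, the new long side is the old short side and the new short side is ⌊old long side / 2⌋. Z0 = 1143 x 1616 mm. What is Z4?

Z1 = 808 × 1143 mm (from Z0 by 1 halving).
Z2: ⌊1143/2⌋ × 808 = 571 × 808 mm
Z3: ⌊808/2⌋ × 571 = 404 × 571 mm
Z4: ⌊571/2⌋ × 404 = 285 × 404 mm

285 × 404 mm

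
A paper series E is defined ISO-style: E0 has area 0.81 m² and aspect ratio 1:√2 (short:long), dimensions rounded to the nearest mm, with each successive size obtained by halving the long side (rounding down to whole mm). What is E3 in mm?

Let E0's short side be w mm. w · w√2 = 0.81 m² = 810,000 mm², so w ≈ 756.8 mm and w√2 ≈ 1070.3 mm → E0 = 757 × 1070 mm.
E1: ⌊1070/2⌋ × 757 = 535 × 757 mm
E2: ⌊757/2⌋ × 535 = 378 × 535 mm
E3: ⌊535/2⌋ × 378 = 267 × 378 mm

267 × 378 mm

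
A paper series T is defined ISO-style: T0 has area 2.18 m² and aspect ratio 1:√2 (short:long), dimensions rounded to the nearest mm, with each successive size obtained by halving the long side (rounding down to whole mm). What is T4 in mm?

310 × 439 mm

Let T0's short side be w mm. w · w√2 = 2.18 m² = 2,180,000 mm², so w ≈ 1241.6 mm and w√2 ≈ 1755.8 mm → T0 = 1242 × 1756 mm.
T1: ⌊1756/2⌋ × 1242 = 878 × 1242 mm
T2: ⌊1242/2⌋ × 878 = 621 × 878 mm
T3: ⌊878/2⌋ × 621 = 439 × 621 mm
T4: ⌊621/2⌋ × 439 = 310 × 439 mm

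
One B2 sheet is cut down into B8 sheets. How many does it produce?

Each ISO step halves the sheet: 1 × B2 → 2 × B3 → 4 × B4 → 8 × B5 → …
From B2 to B8 is 6 halving steps: 2^6 = 64.

64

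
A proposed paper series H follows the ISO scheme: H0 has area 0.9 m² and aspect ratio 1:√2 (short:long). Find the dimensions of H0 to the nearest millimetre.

798 × 1128 mm

Let the short side be w mm. Then w · w√2 = 0.9 m² = 900,000 mm².
w² = 900,000/√2, so w ≈ 797.7 mm; long side = w√2 ≈ 1128.2 mm.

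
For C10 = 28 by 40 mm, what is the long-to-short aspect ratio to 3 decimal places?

1.429

40 / 28 = 1.429
ISO 216 targets √2 ≈ 1.414; the +0.014 deviation is from mm rounding.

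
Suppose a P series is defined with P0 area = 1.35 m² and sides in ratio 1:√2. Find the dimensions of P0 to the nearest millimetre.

977 × 1382 mm

Let the short side be w mm. Then w · w√2 = 1.35 m² = 1,350,000 mm².
w² = 1,350,000/√2, so w ≈ 977.0 mm; long side = w√2 ≈ 1381.7 mm.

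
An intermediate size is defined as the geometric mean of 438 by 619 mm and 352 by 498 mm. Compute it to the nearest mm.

Short side: √(438 · 352) = √154176 ≈ 392.7 → 393 mm
Long side: √(619 · 498) = √308262 ≈ 555.2 → 555 mm

393 × 555 mm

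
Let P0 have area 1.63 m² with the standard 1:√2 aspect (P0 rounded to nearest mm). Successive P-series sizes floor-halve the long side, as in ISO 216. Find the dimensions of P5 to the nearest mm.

Let P0's short side be w mm. w · w√2 = 1.63 m² = 1,630,000 mm², so w ≈ 1073.6 mm and w√2 ≈ 1518.3 mm → P0 = 1074 × 1518 mm.
P1: ⌊1518/2⌋ × 1074 = 759 × 1074 mm
P2: ⌊1074/2⌋ × 759 = 537 × 759 mm
P3: ⌊759/2⌋ × 537 = 379 × 537 mm
P4: ⌊537/2⌋ × 379 = 268 × 379 mm
P5: ⌊379/2⌋ × 268 = 189 × 268 mm

189 × 268 mm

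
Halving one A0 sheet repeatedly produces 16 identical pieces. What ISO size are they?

A4

16 = 2^4, so 4 halving steps.
A0 → A1 → … → A4 after 4 steps.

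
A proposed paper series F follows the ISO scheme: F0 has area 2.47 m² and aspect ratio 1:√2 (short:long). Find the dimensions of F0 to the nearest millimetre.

Let the short side be w mm. Then w · w√2 = 2.47 m² = 2,470,000 mm².
w² = 2,470,000/√2, so w ≈ 1321.6 mm; long side = w√2 ≈ 1869.0 mm.

1322 × 1869 mm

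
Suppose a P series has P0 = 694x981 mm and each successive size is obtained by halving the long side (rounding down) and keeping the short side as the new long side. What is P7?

P1 = 490 × 694 mm (from P0 by 1 halving).
P2: ⌊694/2⌋ × 490 = 347 × 490 mm
P3: ⌊490/2⌋ × 347 = 245 × 347 mm
P4: ⌊347/2⌋ × 245 = 173 × 245 mm
P5: ⌊245/2⌋ × 173 = 122 × 173 mm
P6: ⌊173/2⌋ × 122 = 86 × 122 mm
P7: ⌊122/2⌋ × 86 = 61 × 86 mm

61 × 86 mm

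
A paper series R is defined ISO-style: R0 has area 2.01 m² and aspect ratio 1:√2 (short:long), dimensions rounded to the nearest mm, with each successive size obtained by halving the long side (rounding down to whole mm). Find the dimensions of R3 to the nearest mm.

Let R0's short side be w mm. w · w√2 = 2.01 m² = 2,010,000 mm², so w ≈ 1192.2 mm and w√2 ≈ 1686.0 mm → R0 = 1192 × 1686 mm.
R1: ⌊1686/2⌋ × 1192 = 843 × 1192 mm
R2: ⌊1192/2⌋ × 843 = 596 × 843 mm
R3: ⌊843/2⌋ × 596 = 421 × 596 mm

421 × 596 mm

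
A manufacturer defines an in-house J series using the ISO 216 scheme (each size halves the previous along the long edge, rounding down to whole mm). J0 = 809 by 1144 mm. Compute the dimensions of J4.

J1: ⌊1144/2⌋ × 809 = 572 × 809 mm
J2: ⌊809/2⌋ × 572 = 404 × 572 mm
J3: ⌊572/2⌋ × 404 = 286 × 404 mm
J4: ⌊404/2⌋ × 286 = 202 × 286 mm

202 × 286 mm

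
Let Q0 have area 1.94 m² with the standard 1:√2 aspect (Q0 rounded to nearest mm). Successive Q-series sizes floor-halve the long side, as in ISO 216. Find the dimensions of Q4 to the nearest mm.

Let Q0's short side be w mm. w · w√2 = 1.94 m² = 1,940,000 mm², so w ≈ 1171.2 mm and w√2 ≈ 1656.4 mm → Q0 = 1171 × 1656 mm.
Q1: ⌊1656/2⌋ × 1171 = 828 × 1171 mm
Q2: ⌊1171/2⌋ × 828 = 585 × 828 mm
Q3: ⌊828/2⌋ × 585 = 414 × 585 mm
Q4: ⌊585/2⌋ × 414 = 292 × 414 mm

292 × 414 mm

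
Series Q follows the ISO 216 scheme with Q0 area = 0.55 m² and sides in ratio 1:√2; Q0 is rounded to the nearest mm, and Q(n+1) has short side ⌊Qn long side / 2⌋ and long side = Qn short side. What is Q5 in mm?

Let Q0's short side be w mm. w · w√2 = 0.55 m² = 550,000 mm², so w ≈ 623.6 mm and w√2 ≈ 881.9 mm → Q0 = 624 × 882 mm.
Q1: ⌊882/2⌋ × 624 = 441 × 624 mm
Q2: ⌊624/2⌋ × 441 = 312 × 441 mm
Q3: ⌊441/2⌋ × 312 = 220 × 312 mm
Q4: ⌊312/2⌋ × 220 = 156 × 220 mm
Q5: ⌊220/2⌋ × 156 = 110 × 156 mm

110 × 156 mm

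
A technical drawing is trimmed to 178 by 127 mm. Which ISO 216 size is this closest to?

B6 (125 × 176 mm)

Aspect ratio 178/127 ≈ 1.402 — close to the ISO √2 ≈ 1.414.
In the B-series (B0 = 1000 × 1414 mm): B6 = 125 × 176 mm.
Off by 4 mm total — nearest standard size.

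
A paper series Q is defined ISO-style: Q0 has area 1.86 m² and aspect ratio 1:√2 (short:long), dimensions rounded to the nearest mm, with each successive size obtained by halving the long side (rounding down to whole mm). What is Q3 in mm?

Let Q0's short side be w mm. w · w√2 = 1.86 m² = 1,860,000 mm², so w ≈ 1146.8 mm and w√2 ≈ 1621.9 mm → Q0 = 1147 × 1622 mm.
Q1: ⌊1622/2⌋ × 1147 = 811 × 1147 mm
Q2: ⌊1147/2⌋ × 811 = 573 × 811 mm
Q3: ⌊811/2⌋ × 573 = 405 × 573 mm

405 × 573 mm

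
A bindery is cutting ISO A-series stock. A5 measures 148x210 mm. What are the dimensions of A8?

52 × 74 mm

A6: ⌊210/2⌋ × 148 = 105 × 148 mm
A7: ⌊148/2⌋ × 105 = 74 × 105 mm
A8: ⌊105/2⌋ × 74 = 52 × 74 mm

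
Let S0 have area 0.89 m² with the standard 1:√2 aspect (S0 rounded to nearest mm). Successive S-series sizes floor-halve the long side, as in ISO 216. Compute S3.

280 × 396 mm

Let S0's short side be w mm. w · w√2 = 0.89 m² = 890,000 mm², so w ≈ 793.3 mm and w√2 ≈ 1121.9 mm → S0 = 793 × 1122 mm.
S1: ⌊1122/2⌋ × 793 = 561 × 793 mm
S2: ⌊793/2⌋ × 561 = 396 × 561 mm
S3: ⌊561/2⌋ × 396 = 280 × 396 mm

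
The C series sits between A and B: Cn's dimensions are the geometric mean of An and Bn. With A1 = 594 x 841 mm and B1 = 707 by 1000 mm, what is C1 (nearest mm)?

648 × 917 mm

Short side: √(594 · 707) = √419958 ≈ 648.0 → 648 mm
Long side: √(841 · 1000) = √841000 ≈ 917.1 → 917 mm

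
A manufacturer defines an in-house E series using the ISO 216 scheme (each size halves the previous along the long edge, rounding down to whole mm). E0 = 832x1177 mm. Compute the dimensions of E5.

E1: ⌊1177/2⌋ × 832 = 588 × 832 mm
E2: ⌊832/2⌋ × 588 = 416 × 588 mm
E3: ⌊588/2⌋ × 416 = 294 × 416 mm
E4: ⌊416/2⌋ × 294 = 208 × 294 mm
E5: ⌊294/2⌋ × 208 = 147 × 208 mm

147 × 208 mm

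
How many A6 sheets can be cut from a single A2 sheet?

Each ISO step halves the sheet: 1 × A2 → 2 × A3 → 4 × A4 → 8 × A5 → …
From A2 to A6 is 4 halving steps: 2^4 = 16.

16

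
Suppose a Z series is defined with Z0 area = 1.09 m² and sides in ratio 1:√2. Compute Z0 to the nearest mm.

Let the short side be w mm. Then w · w√2 = 1.09 m² = 1,090,000 mm².
w² = 1,090,000/√2, so w ≈ 877.9 mm; long side = w√2 ≈ 1241.6 mm.

878 × 1242 mm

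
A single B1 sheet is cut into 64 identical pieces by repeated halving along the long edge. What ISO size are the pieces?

64 = 2^6, so 6 halving steps.
B1 → B2 → … → B7 after 6 steps.

B7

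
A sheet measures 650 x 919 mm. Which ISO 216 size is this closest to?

C1 (648 × 917 mm)

Aspect ratio 919/650 ≈ 1.414 — close to the ISO √2 ≈ 1.414.
In the C-series (envelope sizes, between A and B): C1 = 648 × 917 mm.
Off by 4 mm total — nearest standard size.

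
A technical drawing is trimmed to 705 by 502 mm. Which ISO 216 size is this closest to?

Aspect ratio 705/502 ≈ 1.404 — close to the ISO √2 ≈ 1.414.
In the B-series (B0 = 1000 × 1414 mm): B2 = 500 × 707 mm.
Off by 4 mm total — nearest standard size.

B2 (500 × 707 mm)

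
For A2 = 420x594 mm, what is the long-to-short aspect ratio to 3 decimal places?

1.414

594 / 420 = 1.414
Matches √2 ≈ 1.414 — the ISO 216 defining ratio.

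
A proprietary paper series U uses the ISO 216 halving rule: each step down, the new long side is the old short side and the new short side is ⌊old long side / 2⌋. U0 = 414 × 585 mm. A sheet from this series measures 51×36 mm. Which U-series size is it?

U0: 414 × 585 mm
U1: 292 × 414 mm
U2: 207 × 292 mm
U3: 146 × 207 mm
U4: 103 × 146 mm
U5: 73 × 103 mm
U6: 51 × 73 mm
U7: 36 × 51 mm
U8: 25 × 36 mm
→ matches U7.

U7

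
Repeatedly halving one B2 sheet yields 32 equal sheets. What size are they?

B7

32 = 2^5, so 5 halving steps.
B2 → B3 → … → B7 after 5 steps.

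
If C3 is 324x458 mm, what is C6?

114 × 162 mm

C4: ⌊458/2⌋ × 324 = 229 × 324 mm
C5: ⌊324/2⌋ × 229 = 162 × 229 mm
C6: ⌊229/2⌋ × 162 = 114 × 162 mm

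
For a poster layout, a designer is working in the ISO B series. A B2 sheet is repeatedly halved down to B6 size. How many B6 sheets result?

16

Each ISO step halves the sheet: 1 × B2 → 2 × B3 → 4 × B4 → 8 × B5 → …
From B2 to B6 is 4 halving steps: 2^4 = 16.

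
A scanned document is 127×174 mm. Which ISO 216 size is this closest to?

B6 (125 × 176 mm)

Aspect ratio 174/127 ≈ 1.370 (ISO target is √2 ≈ 1.414).
In the B-series (B0 = 1000 × 1414 mm): B6 = 125 × 176 mm.
Off by 4 mm total — nearest standard size.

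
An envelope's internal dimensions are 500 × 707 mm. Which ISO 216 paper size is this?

B2 (500 × 707 mm)

Aspect ratio 707/500 ≈ 1.414 — close to the ISO √2 ≈ 1.414.
In the B-series (B0 = 1000 × 1414 mm): B2 = 500 × 707 mm.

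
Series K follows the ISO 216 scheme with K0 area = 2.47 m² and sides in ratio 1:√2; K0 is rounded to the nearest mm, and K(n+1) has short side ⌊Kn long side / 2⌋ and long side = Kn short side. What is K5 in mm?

233 × 330 mm

Let K0's short side be w mm. w · w√2 = 2.47 m² = 2,470,000 mm², so w ≈ 1321.6 mm and w√2 ≈ 1869.0 mm → K0 = 1322 × 1869 mm.
K1: ⌊1869/2⌋ × 1322 = 934 × 1322 mm
K2: ⌊1322/2⌋ × 934 = 661 × 934 mm
K3: ⌊934/2⌋ × 661 = 467 × 661 mm
K4: ⌊661/2⌋ × 467 = 330 × 467 mm
K5: ⌊467/2⌋ × 330 = 233 × 330 mm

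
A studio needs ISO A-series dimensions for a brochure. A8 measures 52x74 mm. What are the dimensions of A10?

26 × 37 mm

A9: ⌊74/2⌋ × 52 = 37 × 52 mm
A10: ⌊52/2⌋ × 37 = 26 × 37 mm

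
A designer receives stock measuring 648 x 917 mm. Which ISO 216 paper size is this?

Aspect ratio 917/648 ≈ 1.415 — close to the ISO √2 ≈ 1.414.
In the C-series (envelope sizes, between A and B): C1 = 648 × 917 mm.

C1 (648 × 917 mm)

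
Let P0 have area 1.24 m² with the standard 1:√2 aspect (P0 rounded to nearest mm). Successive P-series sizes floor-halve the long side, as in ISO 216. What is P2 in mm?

468 × 662 mm

Let P0's short side be w mm. w · w√2 = 1.24 m² = 1,240,000 mm², so w ≈ 936.4 mm and w√2 ≈ 1324.2 mm → P0 = 936 × 1324 mm.
P1: ⌊1324/2⌋ × 936 = 662 × 936 mm
P2: ⌊936/2⌋ × 662 = 468 × 662 mm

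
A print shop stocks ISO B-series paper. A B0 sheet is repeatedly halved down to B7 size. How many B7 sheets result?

B0 = 1000 × 1414 mm; B7 = 88 × 125 mm.
Each halving step doubles the count; 7 steps from B0 to B7.
2^7 = 128.

128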